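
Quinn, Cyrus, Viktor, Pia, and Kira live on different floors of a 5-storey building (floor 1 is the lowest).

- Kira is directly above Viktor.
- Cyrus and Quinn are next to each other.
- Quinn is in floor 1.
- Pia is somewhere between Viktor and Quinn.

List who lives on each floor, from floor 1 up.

Quinn, Cyrus, Pia, Viktor, Kira

From clue 1: Viktor is in {1,2,3,4}.
From clues 1–2: Pia is in {1,3,5}.
From clues 1–3: Quinn → floor 1, Cyrus → floor 2.
From clues 1–4: Pia → floor 3, Viktor → floor 4, Kira → floor 5.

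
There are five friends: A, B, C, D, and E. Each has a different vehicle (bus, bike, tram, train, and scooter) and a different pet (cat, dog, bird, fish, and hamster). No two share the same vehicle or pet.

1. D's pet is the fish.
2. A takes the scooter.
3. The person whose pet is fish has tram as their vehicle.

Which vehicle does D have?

With clues 1–2, scooter is impossible for D's vehicle.
With clues 1–3, bike, bus, and train are impossible for D's vehicle.
That leaves tram.

tram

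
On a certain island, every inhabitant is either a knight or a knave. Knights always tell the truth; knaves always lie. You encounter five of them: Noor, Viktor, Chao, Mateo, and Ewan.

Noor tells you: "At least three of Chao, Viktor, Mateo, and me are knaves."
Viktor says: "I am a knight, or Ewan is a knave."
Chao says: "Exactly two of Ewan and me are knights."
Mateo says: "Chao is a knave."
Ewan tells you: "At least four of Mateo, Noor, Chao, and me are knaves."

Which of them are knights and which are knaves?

Consider Noor. Suppose Noor is a knight.
Then no assignment of the remaining roles makes every statement match its speaker's type — contradiction.
So Noor is a knave.
Consider Viktor. Suppose Viktor is a knave.
Then no assignment of the remaining roles makes every statement match its speaker's type — contradiction.
So Viktor is a knight.
Consider Chao. Suppose Chao is a knight.
Then no assignment of the remaining roles makes every statement match its speaker's type — contradiction.
So Chao is a knave.
With that fixed, Mateo's statement is true, so Mateo is a knight.
With that fixed, Ewan's statement is false, so Ewan is a knave.

Noor: knave, Viktor: knight, Chao: knave, Mateo: knight, Ewan: knave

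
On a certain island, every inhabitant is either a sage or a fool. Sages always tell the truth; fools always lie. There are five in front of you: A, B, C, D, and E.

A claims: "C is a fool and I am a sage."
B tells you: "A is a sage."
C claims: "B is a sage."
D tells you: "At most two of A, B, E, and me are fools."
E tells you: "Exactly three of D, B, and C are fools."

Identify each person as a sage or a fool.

Consider A. Suppose A is a sage.
Then no assignment of the remaining roles makes every statement match its speaker's type — contradiction.
So A is a fool.
With that fixed, B's statement is false, so B is a fool.
With that fixed, C's statement is false, so C is a fool.
Consider D. Suppose D is a sage.
Then no assignment of the remaining roles makes every statement match its speaker's type — contradiction.
So D is a fool.
With that fixed, E's statement is true, so E is a sage.

A: fool, B: fool, C: fool, D: fool, E: sage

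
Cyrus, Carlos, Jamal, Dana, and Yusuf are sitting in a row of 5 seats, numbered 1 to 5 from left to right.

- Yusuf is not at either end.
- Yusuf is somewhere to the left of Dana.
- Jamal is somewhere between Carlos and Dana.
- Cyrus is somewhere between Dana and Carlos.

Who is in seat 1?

Carlos

With clue 1, Yusuf is ruled out for seat 1.
With clues 1–2, Dana is ruled out for seat 1.
With clues 1–3, Jamal is ruled out for seat 1.
With clues 1–4, Cyrus is ruled out for seat 1.
So seat 1 is Carlos.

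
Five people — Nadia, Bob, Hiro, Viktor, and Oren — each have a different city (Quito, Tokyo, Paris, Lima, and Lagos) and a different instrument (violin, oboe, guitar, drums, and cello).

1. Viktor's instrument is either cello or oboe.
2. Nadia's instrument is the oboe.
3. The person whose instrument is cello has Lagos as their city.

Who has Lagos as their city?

With clues 1–3, Bob, Hiro, Nadia, and Oren are impossible for the one with city Lagos.
That leaves Viktor.

Viktor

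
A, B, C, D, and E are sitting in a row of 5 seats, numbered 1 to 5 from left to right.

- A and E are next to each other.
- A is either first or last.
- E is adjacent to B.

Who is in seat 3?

B

With clues 1–2, A and E are ruled out for seat 3.
With clues 1–3, C and D are ruled out for seat 3.
So seat 3 is B.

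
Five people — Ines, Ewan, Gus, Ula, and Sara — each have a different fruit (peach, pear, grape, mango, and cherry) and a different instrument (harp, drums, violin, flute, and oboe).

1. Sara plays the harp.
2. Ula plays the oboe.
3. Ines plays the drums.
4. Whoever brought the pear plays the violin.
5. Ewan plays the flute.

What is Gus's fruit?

pear

With clues 1–5, cherry, grape, mango, and peach are impossible for Gus's fruit.
That leaves pear.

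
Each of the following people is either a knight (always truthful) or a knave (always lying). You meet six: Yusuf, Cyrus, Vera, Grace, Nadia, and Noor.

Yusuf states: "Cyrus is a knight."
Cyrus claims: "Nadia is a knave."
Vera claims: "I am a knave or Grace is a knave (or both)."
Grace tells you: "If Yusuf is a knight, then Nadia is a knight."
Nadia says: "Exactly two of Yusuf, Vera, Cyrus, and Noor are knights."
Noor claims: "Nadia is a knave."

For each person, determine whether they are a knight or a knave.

Yusuf: knight, Cyrus: knight, Vera: knight, Grace: knave, Nadia: knave, Noor: knight

Consider Yusuf. Suppose Yusuf is a knave.
Then no assignment of the remaining roles makes every statement match its speaker's type — contradiction.
So Yusuf is a knight.
Consider Cyrus. Suppose Cyrus is a knave.
Then Yusuf's statement comes out false, contradicting Yusuf being a knight.
So Cyrus is a knight.
Consider Vera. Suppose Vera is a knave.
Then Vera's own statement would have to be false, but it can't be — contradiction.
So Vera is a knight.
With that fixed, Nadia's statement is false, so Nadia is a knave.
With that fixed, Noor's statement is true, so Noor is a knight.
With that fixed, Grace's statement is false, so Grace is a knave.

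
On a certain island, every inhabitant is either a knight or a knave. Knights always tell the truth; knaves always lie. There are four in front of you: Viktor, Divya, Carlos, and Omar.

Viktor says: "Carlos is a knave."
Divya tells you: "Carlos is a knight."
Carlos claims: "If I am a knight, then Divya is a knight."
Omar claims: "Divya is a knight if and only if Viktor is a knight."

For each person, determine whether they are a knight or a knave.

Viktor: knave, Divya: knight, Carlos: knight, Omar: knave

Consider Viktor. Suppose Viktor is a knight.
Then no assignment of the remaining roles makes every statement match its speaker's type — contradiction.
So Viktor is a knave.
Consider Divya. Suppose Divya is a knave.
Then whichever role Carlos has, Carlos's statement has the wrong truth value — contradiction.
So Divya is a knight.
With that fixed, Carlos's statement is true, so Carlos is a knight.
With that fixed, Omar's statement is false, so Omar is a knave.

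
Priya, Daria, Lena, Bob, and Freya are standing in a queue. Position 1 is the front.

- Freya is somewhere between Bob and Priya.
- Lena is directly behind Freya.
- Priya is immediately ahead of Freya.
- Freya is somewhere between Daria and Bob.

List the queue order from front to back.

From clue 1: Freya is in {2,3,4}.
From clues 1–2: Lena is in {3,4}.
From clues 1–3: Priya is in {1,2}.
From clues 1–4: Daria → position 1, Priya → position 2, Freya → position 3, Lena → position 4, Bob → position 5.

Daria, Priya, Freya, Lena, Bob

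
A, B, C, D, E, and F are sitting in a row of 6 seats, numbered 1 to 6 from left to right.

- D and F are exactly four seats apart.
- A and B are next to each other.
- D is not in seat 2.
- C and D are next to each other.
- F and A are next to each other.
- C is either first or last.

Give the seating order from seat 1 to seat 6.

From clue 1: D is in {1,2,5,6}.
From clues 1–2: A is in {2,3,4,5}.
From clues 1–3: D is in {1,5,6}.
From clues 1–4: A is in {2,3,4}.
From clues 1–5: B is in {3,4}.
From clues 1–6: F → seat 1, A → seat 2, B → seat 3, E → seat 4, D → seat 5, C → seat 6.

F, A, B, E, D, C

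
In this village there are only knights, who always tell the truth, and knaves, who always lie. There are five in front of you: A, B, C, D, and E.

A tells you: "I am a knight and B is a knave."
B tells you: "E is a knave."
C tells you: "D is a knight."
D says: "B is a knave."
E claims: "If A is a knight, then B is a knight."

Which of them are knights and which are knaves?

A: knave, B: knave, C: knight, D: knight, E: knight

Consider A. Suppose A is a knight.
Then no assignment of the remaining roles makes every statement match its speaker's type — contradiction.
So A is a knave.
With that fixed, E's statement is true, so E is a knight.
With that fixed, B's statement is false, so B is a knave.
With that fixed, D's statement is true, so D is a knight.
With that fixed, C's statement is true, so C is a knight.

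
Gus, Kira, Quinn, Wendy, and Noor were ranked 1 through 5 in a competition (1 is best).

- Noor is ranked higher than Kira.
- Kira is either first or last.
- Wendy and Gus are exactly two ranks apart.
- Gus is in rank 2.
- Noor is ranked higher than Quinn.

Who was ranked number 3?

Quinn

With clues 1–2, Kira is ruled out for rank 3.
With clues 1–4, Gus and Wendy are ruled out for rank 3.
With clues 1–5, Noor is ruled out for rank 3.
So rank 3 is Quinn.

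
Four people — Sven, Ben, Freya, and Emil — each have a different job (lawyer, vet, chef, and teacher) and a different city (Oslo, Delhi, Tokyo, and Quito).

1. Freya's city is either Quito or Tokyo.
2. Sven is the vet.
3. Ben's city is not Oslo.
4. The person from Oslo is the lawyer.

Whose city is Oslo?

Emil

Clue 1 rules out Freya for the one with city Oslo.
With clues 1–3, Ben is impossible for the one with city Oslo.
With clues 1–4, Sven is impossible for the one with city Oslo.
That leaves Emil.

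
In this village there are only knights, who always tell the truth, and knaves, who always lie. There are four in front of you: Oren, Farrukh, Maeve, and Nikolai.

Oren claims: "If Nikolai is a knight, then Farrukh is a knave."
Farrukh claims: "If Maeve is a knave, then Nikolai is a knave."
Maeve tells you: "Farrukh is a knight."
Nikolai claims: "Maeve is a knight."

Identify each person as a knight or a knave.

Oren: knave, Farrukh: knight, Maeve: knight, Nikolai: knight

Consider Oren. Suppose Oren is a knight.
Then no assignment of the remaining roles makes every statement match its speaker's type — contradiction.
So Oren is a knave.
Consider Farrukh. Suppose Farrukh is a knave.
Then Oren's statement comes out true, contradicting Oren being a knave.
So Farrukh is a knight.
With that fixed, Maeve's statement is true, so Maeve is a knight.
With that fixed, Nikolai's statement is true, so Nikolai is a knight.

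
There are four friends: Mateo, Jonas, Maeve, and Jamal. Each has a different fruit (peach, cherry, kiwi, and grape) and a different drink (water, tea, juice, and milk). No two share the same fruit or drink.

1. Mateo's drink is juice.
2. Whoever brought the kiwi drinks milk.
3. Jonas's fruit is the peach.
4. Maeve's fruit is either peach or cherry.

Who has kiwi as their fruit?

With clues 1–2, Mateo is impossible for the one with fruit kiwi.
With clues 1–3, Jonas is impossible for the one with fruit kiwi.
With clues 1–4, Maeve is impossible for the one with fruit kiwi.
That leaves Jamal.

Jamal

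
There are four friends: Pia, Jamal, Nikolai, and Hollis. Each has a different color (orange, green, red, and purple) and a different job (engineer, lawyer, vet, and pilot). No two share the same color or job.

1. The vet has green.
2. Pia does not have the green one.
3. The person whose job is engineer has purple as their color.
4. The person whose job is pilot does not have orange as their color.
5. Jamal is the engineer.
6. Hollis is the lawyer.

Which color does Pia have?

With clues 1–2, green is impossible for Pia's color.
With clues 1–5, purple is impossible for Pia's color.
With clues 1–6, orange is impossible for Pia's color.
That leaves red.

red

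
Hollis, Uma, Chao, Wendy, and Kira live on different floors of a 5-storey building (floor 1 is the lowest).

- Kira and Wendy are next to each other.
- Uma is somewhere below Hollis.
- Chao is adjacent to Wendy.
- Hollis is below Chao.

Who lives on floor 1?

With clues 1–2, Hollis is ruled out for floor 1.
With clues 1–3, Wendy is ruled out for floor 1.
With clues 1–4, Chao and Kira are ruled out for floor 1.
So floor 1 is Uma.

Uma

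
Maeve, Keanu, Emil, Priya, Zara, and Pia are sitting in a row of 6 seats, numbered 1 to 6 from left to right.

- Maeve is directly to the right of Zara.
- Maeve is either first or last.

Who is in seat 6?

Maeve

With clue 1, Zara is ruled out for seat 6.
With clues 1–2, Emil, Keanu, Pia, and Priya are ruled out for seat 6.
So seat 6 is Maeve.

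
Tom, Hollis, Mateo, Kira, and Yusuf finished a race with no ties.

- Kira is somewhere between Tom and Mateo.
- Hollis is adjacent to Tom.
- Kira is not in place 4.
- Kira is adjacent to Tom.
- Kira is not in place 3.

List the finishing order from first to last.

From clue 1: Kira is in {2,3,4}.
From clues 1–3: Kira is in {2,3}.
From clues 1–5: Mateo → place 1, Kira → place 2, Tom → place 3, Hollis → place 4, Yusuf → place 5.

Mateo, Kira, Tom, Hollis, Yusuf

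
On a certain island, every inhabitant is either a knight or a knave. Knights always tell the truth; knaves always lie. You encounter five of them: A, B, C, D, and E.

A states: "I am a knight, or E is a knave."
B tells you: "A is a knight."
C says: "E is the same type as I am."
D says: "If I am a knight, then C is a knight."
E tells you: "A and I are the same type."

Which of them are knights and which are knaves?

Consider A. Suppose A is a knave.
Then whichever role E has, E's statement has the wrong truth value — contradiction.
So A is a knight.
With that fixed, B's statement is true, so B is a knight.
Consider C. Suppose C is a knave.
Then whichever role D has, D's statement has the wrong truth value — contradiction.
So C is a knight.
With that fixed, D's statement is true, so D is a knight.
Consider E. Suppose E is a knave.
Then C's statement comes out false, contradicting C being a knight.
So E is a knight.

A: knight, B: knight, C: knight, D: knight, E: knight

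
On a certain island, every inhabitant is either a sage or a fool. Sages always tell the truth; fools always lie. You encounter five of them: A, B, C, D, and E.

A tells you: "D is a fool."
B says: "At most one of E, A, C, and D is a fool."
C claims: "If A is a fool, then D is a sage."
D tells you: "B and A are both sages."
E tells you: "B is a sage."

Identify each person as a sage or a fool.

A: sage, B: fool, C: sage, D: fool, E: fool

Consider A. Suppose A is a fool.
Then no assignment of the remaining roles makes every statement match its speaker's type — contradiction.
So A is a sage.
With that fixed, C's statement is true, so C is a sage.
Consider B. Suppose B is a sage.
Then no assignment of the remaining roles makes every statement match its speaker's type — contradiction.
So B is a fool.
With that fixed, D's statement is false, so D is a fool.
With that fixed, E's statement is false, so E is a fool.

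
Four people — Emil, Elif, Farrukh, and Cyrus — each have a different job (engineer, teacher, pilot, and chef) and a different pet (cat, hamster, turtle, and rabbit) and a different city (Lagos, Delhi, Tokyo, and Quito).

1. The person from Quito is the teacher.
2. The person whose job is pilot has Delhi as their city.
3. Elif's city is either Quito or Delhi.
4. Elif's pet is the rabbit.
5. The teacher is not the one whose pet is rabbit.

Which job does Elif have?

pilot

With clues 1–3, chef and engineer are impossible for Elif's job.
With clues 1–5, teacher is impossible for Elif's job.
That leaves pilot.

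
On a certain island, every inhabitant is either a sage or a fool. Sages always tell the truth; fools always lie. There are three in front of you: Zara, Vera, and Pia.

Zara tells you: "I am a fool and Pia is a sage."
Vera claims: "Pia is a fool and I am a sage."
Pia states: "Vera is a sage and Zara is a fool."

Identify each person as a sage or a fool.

Zara: fool, Vera: fool, Pia: fool

Consider Zara. Suppose Zara is a sage.
Then Zara's own statement would have to be true, but it can't be — contradiction.
So Zara is a fool.
Consider Vera. Suppose Vera is a sage.
Then no assignment of the remaining roles makes every statement match its speaker's type — contradiction.
So Vera is a fool.
With that fixed, Pia's statement is false, so Pia is a fool.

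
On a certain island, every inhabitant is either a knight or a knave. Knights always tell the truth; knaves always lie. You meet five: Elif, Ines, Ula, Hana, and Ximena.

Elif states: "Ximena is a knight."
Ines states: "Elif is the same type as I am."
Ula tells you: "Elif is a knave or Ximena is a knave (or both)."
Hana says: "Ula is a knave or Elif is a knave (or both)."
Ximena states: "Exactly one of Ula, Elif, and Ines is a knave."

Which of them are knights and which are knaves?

Consider Elif. Suppose Elif is a knave.
Then whichever role Ines has, Ines's statement has the wrong truth value — contradiction.
So Elif is a knight.
Consider Ines. Suppose Ines is a knave.
Then no assignment of the remaining roles makes every statement match its speaker's type — contradiction.
So Ines is a knight.
Consider Ula. Suppose Ula is a knight.
Then no assignment of the remaining roles makes every statement match its speaker's type — contradiction.
So Ula is a knave.
With that fixed, Hana's statement is true, so Hana is a knight.
With that fixed, Ximena's statement is true, so Ximena is a knight.

Elif: knight, Ines: knight, Ula: knave, Hana: knight, Ximena: knight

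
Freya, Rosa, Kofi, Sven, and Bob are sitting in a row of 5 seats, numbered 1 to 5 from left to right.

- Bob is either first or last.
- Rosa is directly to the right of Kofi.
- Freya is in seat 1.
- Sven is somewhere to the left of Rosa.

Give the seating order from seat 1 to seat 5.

From clue 1: Bob is in {1,5}.
From clues 1–3: Freya → seat 1, Bob → seat 5.
From clues 1–4: Sven → seat 2, Kofi → seat 3, Rosa → seat 4.

Freya, Sven, Kofi, Rosa, Bob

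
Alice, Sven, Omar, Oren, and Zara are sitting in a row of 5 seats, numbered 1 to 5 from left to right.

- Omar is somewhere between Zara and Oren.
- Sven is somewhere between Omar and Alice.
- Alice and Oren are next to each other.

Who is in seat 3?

With clues 1–2, Alice and Omar are ruled out for seat 3.
With clues 1–3, Oren and Zara are ruled out for seat 3.
So seat 3 is Sven.

Sven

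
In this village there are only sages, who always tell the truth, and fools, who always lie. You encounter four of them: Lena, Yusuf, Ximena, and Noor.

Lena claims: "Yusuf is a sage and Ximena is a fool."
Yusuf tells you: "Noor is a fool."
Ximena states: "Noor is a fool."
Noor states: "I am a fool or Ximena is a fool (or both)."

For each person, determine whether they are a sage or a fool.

Lena: fool, Yusuf: fool, Ximena: fool, Noor: sage

Consider Lena. Suppose Lena is a sage.
Then no assignment of the remaining roles makes every statement match its speaker's type — contradiction.
So Lena is a fool.
Consider Yusuf. Suppose Yusuf is a sage.
Then no assignment of the remaining roles makes every statement match its speaker's type — contradiction.
So Yusuf is a fool.
Consider Ximena. Suppose Ximena is a sage.
Then whichever role Noor has, Noor's statement has the wrong truth value — contradiction.
So Ximena is a fool.
With that fixed, Noor's statement is true, so Noor is a sage.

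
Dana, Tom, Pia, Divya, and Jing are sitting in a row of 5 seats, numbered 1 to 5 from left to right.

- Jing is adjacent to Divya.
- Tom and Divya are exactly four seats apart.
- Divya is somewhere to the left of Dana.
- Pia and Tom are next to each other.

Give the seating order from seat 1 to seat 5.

From clues 1–2: Tom is in {1,5}.
From clues 1–3: Divya → seat 1, Jing → seat 2, Tom → seat 5.
From clues 1–4: Dana → seat 3, Pia → seat 4.

Divya, Jing, Dana, Pia, Tom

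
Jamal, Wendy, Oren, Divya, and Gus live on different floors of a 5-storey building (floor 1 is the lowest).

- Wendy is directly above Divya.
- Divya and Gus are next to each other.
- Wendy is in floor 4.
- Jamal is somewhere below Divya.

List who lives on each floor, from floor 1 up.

From clue 1: Wendy is in {2,3,4,5}.
From clues 1–2: Wendy is in {3,4,5}.
From clues 1–3: Gus → floor 2, Divya → floor 3, Wendy → floor 4.
From clues 1–4: Jamal → floor 1, Oren → floor 5.

Jamal, Gus, Divya, Wendy, Oren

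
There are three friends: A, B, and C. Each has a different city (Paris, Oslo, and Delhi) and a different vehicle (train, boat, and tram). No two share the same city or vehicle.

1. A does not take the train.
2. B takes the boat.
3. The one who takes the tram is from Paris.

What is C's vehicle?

With clues 1–2, boat and tram are impossible for C's vehicle.
That leaves train.

train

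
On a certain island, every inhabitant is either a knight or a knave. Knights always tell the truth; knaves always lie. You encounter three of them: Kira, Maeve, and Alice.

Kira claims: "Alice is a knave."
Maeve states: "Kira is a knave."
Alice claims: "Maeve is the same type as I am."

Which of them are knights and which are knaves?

Consider Kira. Suppose Kira is a knight.
Then no assignment of the remaining roles makes every statement match its speaker's type — contradiction.
So Kira is a knave.
With that fixed, Maeve's statement is true, so Maeve is a knight.
Consider Alice. Suppose Alice is a knave.
Then Kira's statement comes out true, contradicting Kira being a knave.
So Alice is a knight.

Kira: knave, Maeve: knight, Alice: knight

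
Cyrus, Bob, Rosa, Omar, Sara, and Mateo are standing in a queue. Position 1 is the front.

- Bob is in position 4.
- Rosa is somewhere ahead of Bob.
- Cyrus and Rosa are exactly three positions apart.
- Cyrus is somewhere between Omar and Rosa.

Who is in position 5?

Cyrus

With clue 1, Bob is ruled out for position 5.
With clues 1–2, Rosa is ruled out for position 5.
With clues 1–4, Mateo, Omar, and Sara are ruled out for position 5.
So position 5 is Cyrus.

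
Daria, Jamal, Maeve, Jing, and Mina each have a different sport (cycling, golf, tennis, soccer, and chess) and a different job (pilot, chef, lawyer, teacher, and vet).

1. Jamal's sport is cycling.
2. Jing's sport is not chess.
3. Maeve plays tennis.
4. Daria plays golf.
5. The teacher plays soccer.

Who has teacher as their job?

With clues 1–5, Daria, Jamal, Maeve, and Mina are impossible for the one with job teacher.
That leaves Jing.

Jing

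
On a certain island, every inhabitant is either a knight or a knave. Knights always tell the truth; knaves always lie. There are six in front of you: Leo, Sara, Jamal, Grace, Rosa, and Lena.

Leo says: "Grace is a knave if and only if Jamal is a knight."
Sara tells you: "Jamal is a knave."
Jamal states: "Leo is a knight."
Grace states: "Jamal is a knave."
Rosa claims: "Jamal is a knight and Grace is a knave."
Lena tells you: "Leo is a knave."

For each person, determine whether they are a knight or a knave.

Consider Leo. Suppose Leo is a knave.
Then no assignment of the remaining roles makes every statement match its speaker's type — contradiction.
So Leo is a knight.
With that fixed, Jamal's statement is true, so Jamal is a knight.
With that fixed, Grace's statement is false, so Grace is a knave.
With that fixed, Rosa's statement is true, so Rosa is a knight.
With that fixed, Lena's statement is false, so Lena is a knave.
With that fixed, Sara's statement is false, so Sara is a knave.

Leo: knight, Sara: knave, Jamal: knight, Grace: knave, Rosa: knight, Lena: knave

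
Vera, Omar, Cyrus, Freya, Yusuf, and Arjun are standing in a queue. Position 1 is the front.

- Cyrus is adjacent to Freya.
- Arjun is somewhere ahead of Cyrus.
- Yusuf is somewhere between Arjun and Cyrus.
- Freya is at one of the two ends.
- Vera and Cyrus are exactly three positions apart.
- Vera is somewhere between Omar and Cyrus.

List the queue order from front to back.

From clues 1–2: Arjun is in {1,2,3,4}.
From clues 1–3: Yusuf is in {2,3,4}.
From clues 1–4: Cyrus → position 5, Freya → position 6.
From clues 1–5: Vera → position 2.
From clues 1–6: Omar → position 1, Arjun → position 3, Yusuf → position 4.

Omar, Vera, Arjun, Yusuf, Cyrus, Freya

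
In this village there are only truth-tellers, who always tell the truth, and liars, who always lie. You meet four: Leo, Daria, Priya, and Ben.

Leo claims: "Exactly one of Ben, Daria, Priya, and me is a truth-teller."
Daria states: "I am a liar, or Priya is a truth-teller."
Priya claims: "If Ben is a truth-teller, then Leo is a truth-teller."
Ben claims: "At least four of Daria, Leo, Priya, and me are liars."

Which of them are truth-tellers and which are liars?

Leo: liar, Daria: truth-teller, Priya: truth-teller, Ben: liar

Consider Leo. Suppose Leo is a truth-teller.
Then no assignment of the remaining roles makes every statement match its speaker's type — contradiction.
So Leo is a liar.
Consider Daria. Suppose Daria is a liar.
Then Daria's own statement would have to be false, but it can't be — contradiction.
So Daria is a truth-teller.
With that fixed, Ben's statement is false, so Ben is a liar.
With that fixed, Priya's statement is true, so Priya is a truth-teller.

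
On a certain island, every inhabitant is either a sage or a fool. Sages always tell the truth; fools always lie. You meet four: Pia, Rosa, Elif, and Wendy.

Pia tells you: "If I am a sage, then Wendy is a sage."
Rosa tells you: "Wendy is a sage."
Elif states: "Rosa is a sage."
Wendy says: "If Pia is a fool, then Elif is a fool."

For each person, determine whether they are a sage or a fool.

Consider Pia. Suppose Pia is a fool.
Then Pia's own statement would have to be false, but it can't be — contradiction.
So Pia is a sage.
With that fixed, Wendy's statement is true, so Wendy is a sage.
With that fixed, Rosa's statement is true, so Rosa is a sage.
With that fixed, Elif's statement is true, so Elif is a sage.

Pia: sage, Rosa: sage, Elif: sage, Wendy: sage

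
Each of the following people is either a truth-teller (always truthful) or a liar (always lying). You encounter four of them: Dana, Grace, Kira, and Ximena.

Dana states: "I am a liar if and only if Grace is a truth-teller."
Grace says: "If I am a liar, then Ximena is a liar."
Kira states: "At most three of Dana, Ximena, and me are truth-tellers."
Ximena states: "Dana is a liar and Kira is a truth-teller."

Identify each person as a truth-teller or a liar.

Regardless of anyone's role, Kira's statement is true, so Kira is a truth-teller.
Consider Dana. Suppose Dana is a truth-teller.
Then no assignment of the remaining roles makes every statement match its speaker's type — contradiction.
So Dana is a liar.
With that fixed, Ximena's statement is true, so Ximena is a truth-teller.
Consider Grace. Suppose Grace is a truth-teller.
Then Dana's statement comes out true, contradicting Dana being a liar.
So Grace is a liar.

Dana: liar, Grace: liar, Kira: truth-teller, Ximena: truth-teller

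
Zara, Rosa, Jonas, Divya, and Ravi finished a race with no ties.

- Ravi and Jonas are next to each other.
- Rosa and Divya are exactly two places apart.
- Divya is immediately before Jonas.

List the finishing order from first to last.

From clues 1–2: Zara is in {2,4}.
From clues 1–3: Rosa → place 1, Zara → place 2, Divya → place 3, Jonas → place 4, Ravi → place 5.

Rosa, Zara, Divya, Jonas, Ravi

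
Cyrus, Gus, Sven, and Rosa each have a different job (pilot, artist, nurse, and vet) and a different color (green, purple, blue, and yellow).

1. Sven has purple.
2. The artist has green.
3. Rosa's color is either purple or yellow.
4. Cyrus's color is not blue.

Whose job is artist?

With clues 1–2, Sven is impossible for the one with job artist.
With clues 1–3, Rosa is impossible for the one with job artist.
With clues 1–4, Gus is impossible for the one with job artist.
That leaves Cyrus.

Cyrus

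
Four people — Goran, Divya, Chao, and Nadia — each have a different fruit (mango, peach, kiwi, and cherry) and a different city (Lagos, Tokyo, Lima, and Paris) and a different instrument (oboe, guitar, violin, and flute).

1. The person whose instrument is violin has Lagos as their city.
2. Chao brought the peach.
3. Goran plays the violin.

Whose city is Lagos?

Goran

With clues 1–3, Chao, Divya, and Nadia are impossible for the one with city Lagos.
That leaves Goran.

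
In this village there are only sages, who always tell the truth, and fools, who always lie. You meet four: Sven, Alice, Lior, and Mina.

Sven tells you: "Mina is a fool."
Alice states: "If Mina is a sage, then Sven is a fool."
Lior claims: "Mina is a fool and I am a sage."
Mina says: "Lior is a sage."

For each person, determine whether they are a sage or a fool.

Consider Sven. Suppose Sven is a fool.
Then no assignment of the remaining roles makes every statement match its speaker's type — contradiction.
So Sven is a sage.
Consider Alice. Suppose Alice is a fool.
Then no assignment of the remaining roles makes every statement match its speaker's type — contradiction.
So Alice is a sage.
Consider Lior. Suppose Lior is a sage.
Then no assignment of the remaining roles makes every statement match its speaker's type — contradiction.
So Lior is a fool.
With that fixed, Mina's statement is false, so Mina is a fool.

Sven: sage, Alice: sage, Lior: fool, Mina: fool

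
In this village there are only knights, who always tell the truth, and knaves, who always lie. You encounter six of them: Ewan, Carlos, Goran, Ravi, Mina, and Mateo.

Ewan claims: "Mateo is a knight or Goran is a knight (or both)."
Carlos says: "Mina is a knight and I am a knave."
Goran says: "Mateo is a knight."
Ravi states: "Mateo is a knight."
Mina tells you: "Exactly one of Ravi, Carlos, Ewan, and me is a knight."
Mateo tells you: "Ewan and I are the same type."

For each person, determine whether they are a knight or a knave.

Consider Ewan. Suppose Ewan is a knave.
Then whichever role Mateo has, Mateo's statement has the wrong truth value — contradiction.
So Ewan is a knight.
Consider Carlos. Suppose Carlos is a knight.
Then Carlos's own statement would have to be true, but it can't be — contradiction.
So Carlos is a knave.
Consider Goran. Suppose Goran is a knave.
Then no assignment of the remaining roles makes every statement match its speaker's type — contradiction.
So Goran is a knight.
Consider Ravi. Suppose Ravi is a knave.
Then whichever role Mina has, Mina's statement has the wrong truth value — contradiction.
So Ravi is a knight.
With that fixed, Mina's statement is false, so Mina is a knave.
Consider Mateo. Suppose Mateo is a knave.
Then Goran's statement comes out false, contradicting Goran being a knight.
So Mateo is a knight.

Ewan: knight, Carlos: knave, Goran: knight, Ravi: knight, Mina: knave, Mateo: knight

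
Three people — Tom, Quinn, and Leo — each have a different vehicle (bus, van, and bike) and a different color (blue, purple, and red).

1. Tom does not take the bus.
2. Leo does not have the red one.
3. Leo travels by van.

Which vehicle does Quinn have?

With clues 1–3, bike and van are impossible for Quinn's vehicle.
That leaves bus.

bus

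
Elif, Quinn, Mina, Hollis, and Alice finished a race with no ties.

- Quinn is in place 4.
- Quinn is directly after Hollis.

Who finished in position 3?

With clue 1, Quinn is ruled out for place 3.
With clues 1–2, Alice, Elif, and Mina are ruled out for place 3.
So place 3 is Hollis.

Hollis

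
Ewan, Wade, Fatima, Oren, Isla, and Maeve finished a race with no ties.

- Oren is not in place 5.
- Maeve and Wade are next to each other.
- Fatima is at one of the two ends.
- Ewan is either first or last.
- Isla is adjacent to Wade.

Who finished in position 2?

With clues 1–3, Fatima is ruled out for place 2.
With clues 1–4, Ewan is ruled out for place 2.
With clues 1–5, Isla, Maeve, and Wade are ruled out for place 2.
So place 2 is Oren.

Oren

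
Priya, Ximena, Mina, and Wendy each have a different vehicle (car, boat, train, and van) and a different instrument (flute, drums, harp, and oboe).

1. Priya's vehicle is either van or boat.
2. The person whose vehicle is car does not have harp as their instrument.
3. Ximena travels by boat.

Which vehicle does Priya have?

van

Clue 1 rules out car and train for Priya's vehicle.
With clues 1–3, boat is impossible for Priya's vehicle.
That leaves van.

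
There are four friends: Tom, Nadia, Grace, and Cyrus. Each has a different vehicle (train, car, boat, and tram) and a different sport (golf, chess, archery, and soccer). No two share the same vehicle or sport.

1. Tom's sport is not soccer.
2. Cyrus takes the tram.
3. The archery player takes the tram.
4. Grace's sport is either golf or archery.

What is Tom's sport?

chess

Clue 1 rules out soccer for Tom's sport.
With clues 1–3, archery is impossible for Tom's sport.
With clues 1–4, golf is impossible for Tom's sport.
That leaves chess.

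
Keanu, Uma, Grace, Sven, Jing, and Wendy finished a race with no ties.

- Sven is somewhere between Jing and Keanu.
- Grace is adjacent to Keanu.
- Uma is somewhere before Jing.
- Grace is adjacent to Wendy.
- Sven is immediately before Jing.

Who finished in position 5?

With clues 1–4, Jing, Keanu, and Wendy are ruled out for place 5.
With clues 1–5, Grace and Uma are ruled out for place 5.
So place 5 is Sven.

Sven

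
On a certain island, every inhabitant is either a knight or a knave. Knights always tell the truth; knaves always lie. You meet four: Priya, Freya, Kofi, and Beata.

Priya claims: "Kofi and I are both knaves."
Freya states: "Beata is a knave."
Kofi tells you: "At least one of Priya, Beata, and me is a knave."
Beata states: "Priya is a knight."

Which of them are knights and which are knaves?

Consider Priya. Suppose Priya is a knight.
Then Priya's own statement would have to be true, but it can't be — contradiction.
So Priya is a knave.
With that fixed, Kofi's statement is true, so Kofi is a knight.
With that fixed, Beata's statement is false, so Beata is a knave.
With that fixed, Freya's statement is true, so Freya is a knight.

Priya: knave, Freya: knight, Kofi: knight, Beata: knave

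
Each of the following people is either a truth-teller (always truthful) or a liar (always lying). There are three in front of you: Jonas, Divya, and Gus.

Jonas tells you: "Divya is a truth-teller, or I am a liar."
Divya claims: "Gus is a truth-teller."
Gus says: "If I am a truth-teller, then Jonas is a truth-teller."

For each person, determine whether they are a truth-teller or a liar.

Jonas: truth-teller, Divya: truth-teller, Gus: truth-teller

Consider Jonas. Suppose Jonas is a liar.
Then Jonas's own statement would have to be false, but it can't be — contradiction.
So Jonas is a truth-teller.
With that fixed, Gus's statement is true, so Gus is a truth-teller.
With that fixed, Divya's statement is true, so Divya is a truth-teller.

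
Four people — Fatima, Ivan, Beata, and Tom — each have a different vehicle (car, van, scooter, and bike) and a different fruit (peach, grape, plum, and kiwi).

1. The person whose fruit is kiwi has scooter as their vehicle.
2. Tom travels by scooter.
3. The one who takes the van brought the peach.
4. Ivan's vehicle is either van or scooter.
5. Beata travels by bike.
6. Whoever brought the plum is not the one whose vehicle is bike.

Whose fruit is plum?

With clues 1–2, Tom is impossible for the one with fruit plum.
With clues 1–4, Ivan is impossible for the one with fruit plum.
With clues 1–6, Beata is impossible for the one with fruit plum.
That leaves Fatima.

Fatima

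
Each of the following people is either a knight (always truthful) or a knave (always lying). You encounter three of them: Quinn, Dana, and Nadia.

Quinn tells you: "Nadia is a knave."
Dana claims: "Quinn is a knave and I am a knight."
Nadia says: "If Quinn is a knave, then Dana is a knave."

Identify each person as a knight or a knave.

Quinn: knave, Dana: knave, Nadia: knight

Consider Quinn. Suppose Quinn is a knight.
Then no assignment of the remaining roles makes every statement match its speaker's type — contradiction.
So Quinn is a knave.
Consider Dana. Suppose Dana is a knight.
Then no assignment of the remaining roles makes every statement match its speaker's type — contradiction.
So Dana is a knave.
With that fixed, Nadia's statement is true, so Nadia is a knight.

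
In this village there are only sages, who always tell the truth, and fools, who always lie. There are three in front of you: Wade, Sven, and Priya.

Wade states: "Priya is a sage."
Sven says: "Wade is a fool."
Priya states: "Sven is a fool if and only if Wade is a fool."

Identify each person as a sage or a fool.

Wade: fool, Sven: sage, Priya: fool

Consider Wade. Suppose Wade is a sage.
Then no assignment of the remaining roles makes every statement match its speaker's type — contradiction.
So Wade is a fool.
With that fixed, Sven's statement is true, so Sven is a sage.
With that fixed, Priya's statement is false, so Priya is a fool.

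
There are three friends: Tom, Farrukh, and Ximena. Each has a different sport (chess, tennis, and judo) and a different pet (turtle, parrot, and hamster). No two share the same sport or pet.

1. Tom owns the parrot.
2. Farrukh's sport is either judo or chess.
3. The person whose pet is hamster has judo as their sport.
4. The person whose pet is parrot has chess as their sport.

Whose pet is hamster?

Farrukh

Clue 1 rules out Tom for the one with pet hamster.
With clues 1–4, Ximena is impossible for the one with pet hamster.
That leaves Farrukh.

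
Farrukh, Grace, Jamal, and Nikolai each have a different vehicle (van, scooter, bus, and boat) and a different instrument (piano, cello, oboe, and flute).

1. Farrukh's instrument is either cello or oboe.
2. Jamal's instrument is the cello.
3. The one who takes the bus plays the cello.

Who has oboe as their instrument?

Farrukh

With clues 1–2, Grace, Jamal, and Nikolai are impossible for the one with instrument oboe.
That leaves Farrukh.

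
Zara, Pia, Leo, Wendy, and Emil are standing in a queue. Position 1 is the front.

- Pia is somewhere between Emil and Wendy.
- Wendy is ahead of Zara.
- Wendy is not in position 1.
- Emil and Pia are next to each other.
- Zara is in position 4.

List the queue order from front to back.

From clue 1: Pia is in {2,3,4}.
From clues 1–3: Zara is in {3,4,5}.
From clues 1–5: Emil → position 1, Pia → position 2, Wendy → position 3, Zara → position 4, Leo → position 5.

Emil, Pia, Wendy, Zara, Leo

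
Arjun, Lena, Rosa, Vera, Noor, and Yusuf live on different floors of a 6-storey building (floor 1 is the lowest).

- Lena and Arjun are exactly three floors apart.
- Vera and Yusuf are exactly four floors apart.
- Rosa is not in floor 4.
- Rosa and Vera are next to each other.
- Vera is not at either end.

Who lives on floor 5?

Noor

With clues 1–2, Arjun and Lena are ruled out for floor 5.
With clues 1–4, Vera is ruled out for floor 5.
With clues 1–5, Rosa and Yusuf are ruled out for floor 5.
So floor 5 is Noor.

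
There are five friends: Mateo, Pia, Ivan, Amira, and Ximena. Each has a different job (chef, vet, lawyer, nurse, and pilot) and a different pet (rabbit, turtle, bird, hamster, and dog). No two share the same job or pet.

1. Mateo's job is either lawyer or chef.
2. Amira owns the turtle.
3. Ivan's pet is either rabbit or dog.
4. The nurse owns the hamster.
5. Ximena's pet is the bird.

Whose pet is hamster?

With clues 1–2, Amira is impossible for the one with pet hamster.
With clues 1–3, Ivan is impossible for the one with pet hamster.
With clues 1–4, Mateo is impossible for the one with pet hamster.
With clues 1–5, Ximena is impossible for the one with pet hamster.
That leaves Pia.

Pia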